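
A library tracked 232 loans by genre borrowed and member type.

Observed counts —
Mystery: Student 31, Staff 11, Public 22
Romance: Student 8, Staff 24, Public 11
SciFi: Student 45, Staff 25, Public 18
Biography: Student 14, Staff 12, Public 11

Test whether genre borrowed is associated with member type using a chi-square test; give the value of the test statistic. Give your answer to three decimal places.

Row totals: 64, 43, 88, 37. Column totals: 98, 72, 62. Grand total N = 232.
Expected counts (row total × column total / N):
  Mystery, Student: 64×98/232 = 27.0345
  Mystery, Staff: 64×72/232 = 19.8621
  Mystery, Public: 64×62/232 = 17.1034
  Romance, Student: 43×98/232 = 18.1638
  Romance, Staff: 43×72/232 = 13.3448
  Romance, Public: 43×62/232 = 11.4914
  SciFi, Student: 88×98/232 = 37.1724
  SciFi, Staff: 88×72/232 = 27.3103
  SciFi, Public: 88×62/232 = 23.5172
  Biography, Student: 37×98/232 = 15.6293
  Biography, Staff: 37×72/232 = 11.4828
  Biography, Public: 37×62/232 = 9.8879
Contributions (O − E)²/E:
  (31 − 27.0345)²/27.0345 = 0.5817
  (11 − 19.8621)²/19.8621 = 3.9541
  (22 − 17.1034)²/17.1034 = 1.4019
  (8 − 18.1638)²/18.1638 = 5.6873
  (24 − 13.3448)²/13.3448 = 8.5077
  (11 − 11.4914)²/11.4914 = 0.0210
  (45 − 37.1724)²/37.1724 = 1.6483
  (25 − 27.3103)²/27.3103 = 0.1954
  (18 − 23.5172)²/23.5172 = 1.2944
  (14 − 15.6293)²/15.6293 = 0.1698
  (12 − 11.4828)²/11.4828 = 0.0233
  (11 − 9.8879)²/9.8879 = 0.1251
χ² = 0.5817 + 3.9541 + 1.4019 + 5.6873 + 8.5077 + 0.0210 + 1.6483 + 0.1954 + 1.2944 + 0.1698 + 0.0233 + 0.1251 = 23.610

23.610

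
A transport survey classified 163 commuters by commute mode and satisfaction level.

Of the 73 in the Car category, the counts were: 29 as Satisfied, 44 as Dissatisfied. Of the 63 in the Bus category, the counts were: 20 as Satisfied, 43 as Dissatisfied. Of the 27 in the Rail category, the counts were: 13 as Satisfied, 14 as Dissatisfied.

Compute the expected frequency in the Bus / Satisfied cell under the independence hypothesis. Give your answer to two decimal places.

23.96

Row total (Bus) = 63; column total (Satisfied) = 62; grand total N = 163.
Expected count = (row total × column total) / N = 63 × 62 / 163 = 23.96.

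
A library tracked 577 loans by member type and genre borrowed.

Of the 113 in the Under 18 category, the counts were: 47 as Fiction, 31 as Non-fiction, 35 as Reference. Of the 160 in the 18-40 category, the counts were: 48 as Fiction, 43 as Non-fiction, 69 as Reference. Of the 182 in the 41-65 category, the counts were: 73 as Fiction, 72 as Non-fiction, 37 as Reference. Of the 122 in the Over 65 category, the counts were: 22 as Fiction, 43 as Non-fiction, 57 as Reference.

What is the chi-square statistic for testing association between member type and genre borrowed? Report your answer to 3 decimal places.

39.366

Row totals: 113, 160, 182, 122. Column totals: 190, 189, 198. Grand total N = 577.
Expected counts (row total × column total / N):
  Under 18, Fiction: 113×190/577 = 37.2097
  Under 18, Non-fiction: 113×189/577 = 37.0139
  Under 18, Reference: 113×198/577 = 38.7764
  18-40, Fiction: 160×190/577 = 52.6863
  18-40, Non-fiction: 160×189/577 = 52.4090
  18-40, Reference: 160×198/577 = 54.9047
  41-65, Fiction: 182×190/577 = 59.9307
  41-65, Non-fiction: 182×189/577 = 59.6153
  41-65, Reference: 182×198/577 = 62.4541
  Over 65, Fiction: 122×190/577 = 40.1733
  Over 65, Non-fiction: 122×189/577 = 39.9619
  Over 65, Reference: 122×198/577 = 41.8648
Contributions (O − E)²/E:
  (47 − 37.2097)²/37.2097 = 2.5759
  (31 − 37.0139)²/37.0139 = 0.9771
  (35 − 38.7764)²/38.7764 = 0.3678
  (48 − 52.6863)²/52.6863 = 0.4168
  (43 − 52.4090)²/52.4090 = 1.6892
  (69 − 54.9047)²/54.9047 = 3.6186
  (73 − 59.9307)²/59.9307 = 2.8501
  (72 − 59.6153)²/59.6153 = 2.5728
  (37 − 62.4541)²/62.4541 = 10.3742
  (22 − 40.1733)²/40.1733 = 8.2211
  (43 − 39.9619)²/39.9619 = 0.2310
  (57 − 41.8648)²/41.8648 = 5.4718
χ² = 2.5759 + 0.9771 + 0.3678 + 0.4168 + 1.6892 + 3.6186 + 2.8501 + 2.5728 + 10.3742 + 8.2211 + 0.2310 + 5.4718 = 39.366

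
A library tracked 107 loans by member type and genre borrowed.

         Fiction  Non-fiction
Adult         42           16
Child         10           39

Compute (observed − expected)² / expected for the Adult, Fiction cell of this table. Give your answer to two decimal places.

Row total (Adult) = 58; column total (Fiction) = 52; N = 107.
Expected count E = 58 × 52 / 107 = 28.187.
Contribution = (O − E)²/E = (42 − 28.187)² / 28.187 = 6.77.

6.77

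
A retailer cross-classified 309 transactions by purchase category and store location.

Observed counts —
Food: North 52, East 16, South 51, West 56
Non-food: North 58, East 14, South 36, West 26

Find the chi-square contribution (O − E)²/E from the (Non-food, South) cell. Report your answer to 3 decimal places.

Row total (Non-food) = 134; column total (South) = 87; N = 309.
Expected count E = 134 × 87 / 309 = 37.7282.
Contribution = (O − E)²/E = (36 − 37.7282)² / 37.7282 = 0.079.

0.079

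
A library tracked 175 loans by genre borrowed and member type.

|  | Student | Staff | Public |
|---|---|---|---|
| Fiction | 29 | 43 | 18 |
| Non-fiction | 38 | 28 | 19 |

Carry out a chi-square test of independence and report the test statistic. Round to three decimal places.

Row totals: 90, 85. Column totals: 67, 71, 37. Grand total N = 175.
Expected counts (row total × column total / N):
  Fiction, Student: 90×67/175 = 34.4571
  Fiction, Staff: 90×71/175 = 36.5143
  Fiction, Public: 90×37/175 = 19.0286
  Non-fiction, Student: 85×67/175 = 32.5429
  Non-fiction, Staff: 85×71/175 = 34.4857
  Non-fiction, Public: 85×37/175 = 17.9714
Contributions (O − E)²/E:
  (29 − 34.4571)²/34.4571 = 0.8643
  (43 − 36.5143)²/36.5143 = 1.1520
  (18 − 19.0286)²/19.0286 = 0.0556
  (38 − 32.5429)²/32.5429 = 0.9151
  (28 − 34.4857)²/34.4857 = 1.2198
  (19 − 17.9714)²/17.9714 = 0.0589
χ² = 0.8643 + 1.1520 + 0.0556 + 0.9151 + 1.2198 + 0.0589 = 4.266

4.266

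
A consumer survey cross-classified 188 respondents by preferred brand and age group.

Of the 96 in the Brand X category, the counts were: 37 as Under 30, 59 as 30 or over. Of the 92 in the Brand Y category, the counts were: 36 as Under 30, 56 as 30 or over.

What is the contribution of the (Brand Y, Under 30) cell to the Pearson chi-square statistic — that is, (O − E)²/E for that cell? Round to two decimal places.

Row total (Brand Y) = 92; column total (Under 30) = 73; N = 188.
Expected count E = 92 × 73 / 188 = 35.723.
Contribution = (O − E)²/E = (36 − 35.723)² / 35.723 = 0.00.

0.00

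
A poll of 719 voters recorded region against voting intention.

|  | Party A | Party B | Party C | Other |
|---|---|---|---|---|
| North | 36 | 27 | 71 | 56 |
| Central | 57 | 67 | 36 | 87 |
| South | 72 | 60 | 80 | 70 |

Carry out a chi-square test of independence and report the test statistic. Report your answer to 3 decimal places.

37.771

Row totals: 190, 247, 282. Column totals: 165, 154, 187, 213. Grand total N = 719.
Expected counts (row total × column total / N):
  North, Party A: 190×165/719 = 43.6022
  North, Party B: 190×154/719 = 40.6954
  North, Party C: 190×187/719 = 49.4159
  North, Other: 190×213/719 = 56.2865
  Central, Party A: 247×165/719 = 56.6829
  Central, Party B: 247×154/719 = 52.9040
  Central, Party C: 247×187/719 = 64.2406
  Central, Other: 247×213/719 = 73.1725
  South, Party A: 282×165/719 = 64.7149
  South, Party B: 282×154/719 = 60.4006
  South, Party C: 282×187/719 = 73.3435
  South, Other: 282×213/719 = 83.5410
Contributions (O − E)²/E:
  (36 − 43.6022)²/43.6022 = 1.3255
  (27 − 40.6954)²/40.6954 = 4.6090
  (71 − 49.4159)²/49.4159 = 9.4276
  (56 − 56.2865)²/56.2865 = 0.0015
  (57 − 56.6829)²/56.6829 = 0.0018
  (67 − 52.9040)²/52.9040 = 3.7558
  (36 − 64.2406)²/64.2406 = 12.4148
  (87 − 73.1725)²/73.1725 = 2.6130
  (72 − 64.7149)²/64.7149 = 0.8201
  (60 − 60.4006)²/60.4006 = 0.0027
  (80 − 73.3435)²/73.3435 = 0.6041
  (70 − 83.5410)²/83.5410 = 2.1948
χ² = 1.3255 + 4.6090 + 9.4276 + 0.0015 + 0.0018 + 3.7558 + 12.4148 + 2.6130 + 0.8201 + 0.0027 + 0.6041 + 2.1948 = 37.771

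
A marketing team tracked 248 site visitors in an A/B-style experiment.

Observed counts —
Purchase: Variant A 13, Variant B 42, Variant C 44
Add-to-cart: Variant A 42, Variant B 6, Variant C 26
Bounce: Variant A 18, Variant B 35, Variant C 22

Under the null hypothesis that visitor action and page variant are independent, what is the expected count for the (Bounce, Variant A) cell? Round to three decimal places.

Row total (Bounce) = 75; column total (Variant A) = 73; grand total N = 248.
Expected count = (row total × column total) / N = 75 × 73 / 248 = 22.077.

22.077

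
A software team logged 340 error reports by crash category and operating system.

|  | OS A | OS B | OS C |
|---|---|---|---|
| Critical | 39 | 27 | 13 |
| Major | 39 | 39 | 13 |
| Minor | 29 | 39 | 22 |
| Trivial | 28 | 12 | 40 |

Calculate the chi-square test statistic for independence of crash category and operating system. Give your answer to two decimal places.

42.02

Row totals: 79, 91, 90, 80. Column totals: 135, 117, 88. Grand total N = 340.
Expected counts (row total × column total / N):
  Critical, OS A: 79×135/340 = 31.368
  Critical, OS B: 79×117/340 = 27.185
  Critical, OS C: 79×88/340 = 20.447
  Major, OS A: 91×135/340 = 36.132
  Major, OS B: 91×117/340 = 31.315
  Major, OS C: 91×88/340 = 23.553
  Minor, OS A: 90×135/340 = 35.735
  Minor, OS B: 90×117/340 = 30.971
  Minor, OS C: 90×88/340 = 23.294
  Trivial, OS A: 80×135/340 = 31.765
  Trivial, OS B: 80×117/340 = 27.529
  Trivial, OS C: 80×88/340 = 20.706
Contributions (O − E)²/E:
  (39 − 31.368)²/31.368 = 1.8569
  (27 − 27.185)²/27.185 = 0.0013
  (13 − 20.447)²/20.447 = 2.7123
  (39 − 36.132)²/36.132 = 0.2276
  (39 − 31.315)²/31.315 = 1.8860
  (13 − 23.553)²/23.553 = 4.7283
  (29 − 35.735)²/35.735 = 1.2694
  (39 − 30.971)²/30.971 = 2.0815
  (22 − 23.294)²/23.294 = 0.0719
  (28 − 31.765)²/31.765 = 0.4463
  (12 − 27.529)²/27.529 = 8.7598
  (40 − 20.706)²/20.706 = 17.9783
χ² = 1.8569 + 0.0013 + 2.7123 + 0.2276 + 1.8860 + 4.7283 + 1.2694 + 2.0815 + 0.0719 + 0.4463 + 8.7598 + 17.9783 = 42.02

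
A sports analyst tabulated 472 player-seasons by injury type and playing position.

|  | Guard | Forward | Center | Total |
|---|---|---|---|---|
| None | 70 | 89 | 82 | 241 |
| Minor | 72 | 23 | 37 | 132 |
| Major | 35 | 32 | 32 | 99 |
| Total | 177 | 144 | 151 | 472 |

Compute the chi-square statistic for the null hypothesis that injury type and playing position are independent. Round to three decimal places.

Grand total N = 472.
Expected counts (row total × column total / N):
  None, Guard: 241×177/472 = 90.3750
  None, Forward: 241×144/472 = 73.5254
  None, Center: 241×151/472 = 77.0996
  Minor, Guard: 132×177/472 = 49.5000
  Minor, Forward: 132×144/472 = 40.2712
  Minor, Center: 132×151/472 = 42.2288
  Major, Guard: 99×177/472 = 37.1250
  Major, Forward: 99×144/472 = 30.2034
  Major, Center: 99×151/472 = 31.6716
Contributions (O − E)²/E:
  (70 − 90.3750)²/90.3750 = 4.5935
  (89 − 73.5254)²/73.5254 = 3.2569
  (82 − 77.0996)²/77.0996 = 0.3115
  (72 − 49.5000)²/49.5000 = 10.2273
  (23 − 40.2712)²/40.2712 = 7.4071
  (37 − 42.2288)²/42.2288 = 0.6474
  (35 − 37.1250)²/37.1250 = 0.1216
  (32 − 30.2034)²/30.2034 = 0.1069
  (32 − 31.6716)²/31.6716 = 0.0034
χ² = 4.5935 + 3.2569 + 0.3115 + 10.2273 + 7.4071 + 0.6474 + 0.1216 + 0.1069 + 0.0034 = 26.676

26.676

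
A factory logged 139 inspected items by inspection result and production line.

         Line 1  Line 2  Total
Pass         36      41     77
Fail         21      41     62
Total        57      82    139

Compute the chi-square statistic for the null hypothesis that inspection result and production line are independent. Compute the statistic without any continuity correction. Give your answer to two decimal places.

2.36

Grand total N = 139.
Expected counts (row total × column total / N):
  Pass, Line 1: 77×57/139 = 31.576
  Pass, Line 2: 77×82/139 = 45.424
  Fail, Line 1: 62×57/139 = 25.424
  Fail, Line 2: 62×82/139 = 36.576
Contributions (O − E)²/E:
  (36 − 31.576)²/31.576 = 0.6198
  (41 − 45.424)²/45.424 = 0.4309
  (21 − 25.424)²/25.424 = 0.7698
  (41 − 36.576)²/36.576 = 0.5351
χ² = 0.6198 + 0.4309 + 0.7698 + 0.5351 = 2.36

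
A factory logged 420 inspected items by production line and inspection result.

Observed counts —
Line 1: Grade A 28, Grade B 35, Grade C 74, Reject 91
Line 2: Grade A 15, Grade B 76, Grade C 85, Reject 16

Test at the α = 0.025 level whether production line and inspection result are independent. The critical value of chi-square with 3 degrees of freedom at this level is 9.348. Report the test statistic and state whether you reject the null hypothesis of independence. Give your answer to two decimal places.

Row totals: 228, 192. Column totals: 43, 111, 159, 107. Grand total N = 420.
Expected counts (row total × column total / N):
  Line 1, Grade A: 228×43/420 = 23.343
  Line 1, Grade B: 228×111/420 = 60.257
  Line 1, Grade C: 228×159/420 = 86.314
  Line 1, Reject: 228×107/420 = 58.086
  Line 2, Grade A: 192×43/420 = 19.657
  Line 2, Grade B: 192×111/420 = 50.743
  Line 2, Grade C: 192×159/420 = 72.686
  Line 2, Reject: 192×107/420 = 48.914
Contributions (O − E)²/E:
  (28 − 23.343)²/23.343 = 0.9291
  (35 − 60.257)²/60.257 = 10.5866
  (74 − 86.314)²/86.314 = 1.7568
  (91 − 58.086)²/58.086 = 18.6505
  (15 − 19.657)²/19.657 = 1.1033
  (76 − 50.743)²/50.743 = 12.5715
  (85 − 72.686)²/72.686 = 2.0862
  (16 − 48.914)²/48.914 = 22.1477
χ² = 0.9291 + 10.5866 + 1.7568 + 18.6505 + 1.1033 + 12.5715 + 2.0862 + 22.1477 = 69.83
df = (2−1)(4−1) = 3. Since 69.83 > 9.348, reject the null hypothesis of independence at α = 0.025.

69.83; reject H₀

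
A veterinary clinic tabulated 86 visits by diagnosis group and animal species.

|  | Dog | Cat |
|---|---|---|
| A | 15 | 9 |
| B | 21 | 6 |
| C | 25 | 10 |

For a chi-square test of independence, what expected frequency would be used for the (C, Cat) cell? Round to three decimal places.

10.174

Row total (C) = 35; column total (Cat) = 25; grand total N = 86.
Expected count = (row total × column total) / N = 35 × 25 / 86 = 10.174.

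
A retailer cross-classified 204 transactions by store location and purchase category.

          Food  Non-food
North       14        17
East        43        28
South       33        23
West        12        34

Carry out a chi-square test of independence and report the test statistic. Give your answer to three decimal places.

Row totals: 31, 71, 56, 46. Column totals: 102, 102. Grand total N = 204.
Expected counts (row total × column total / N):
  North, Food: 31×102/204 = 15.5000
  North, Non-food: 31×102/204 = 15.5000
  East, Food: 71×102/204 = 35.5000
  East, Non-food: 71×102/204 = 35.5000
  South, Food: 56×102/204 = 28.0000
  South, Non-food: 56×102/204 = 28.0000
  West, Food: 46×102/204 = 23.0000
  West, Non-food: 46×102/204 = 23.0000
Contributions (O − E)²/E:
  (14 − 15.5000)²/15.5000 = 0.1452
  (17 − 15.5000)²/15.5000 = 0.1452
  (43 − 35.5000)²/35.5000 = 1.5845
  (28 − 35.5000)²/35.5000 = 1.5845
  (33 − 28.0000)²/28.0000 = 0.8929
  (23 − 28.0000)²/28.0000 = 0.8929
  (12 − 23.0000)²/23.0000 = 5.2609
  (34 − 23.0000)²/23.0000 = 5.2609
χ² = 0.1452 + 0.1452 + 1.5845 + 1.5845 + 0.8929 + 0.8929 + 5.2609 + 5.2609 = 15.767

15.767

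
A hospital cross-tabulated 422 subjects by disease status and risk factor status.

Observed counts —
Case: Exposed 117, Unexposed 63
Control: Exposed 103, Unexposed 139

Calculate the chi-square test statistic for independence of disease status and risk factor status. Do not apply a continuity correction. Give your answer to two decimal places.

20.83

Row totals: 180, 242. Column totals: 220, 202. Grand total N = 422.
Expected counts (row total × column total / N):
  Case, Exposed: 180×220/422 = 93.839
  Case, Unexposed: 180×202/422 = 86.161
  Control, Exposed: 242×220/422 = 126.161
  Control, Unexposed: 242×202/422 = 115.839
Contributions (O − E)²/E:
  (117 − 93.839)²/93.839 = 5.7165
  (63 − 86.161)²/86.161 = 6.2259
  (103 − 126.161)²/126.161 = 4.2520
  (139 − 115.839)²/115.839 = 4.6308
χ² = 5.7165 + 6.2259 + 4.2520 + 4.6308 = 20.83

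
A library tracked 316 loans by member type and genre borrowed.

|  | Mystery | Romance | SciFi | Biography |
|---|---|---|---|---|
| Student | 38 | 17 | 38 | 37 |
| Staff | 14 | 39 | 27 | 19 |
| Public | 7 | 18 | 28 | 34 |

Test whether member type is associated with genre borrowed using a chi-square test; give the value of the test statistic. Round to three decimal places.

Row totals: 130, 99, 87. Column totals: 59, 74, 93, 90. Grand total N = 316.
Expected counts (row total × column total / N):
  Student, Mystery: 130×59/316 = 24.27215
  Student, Romance: 130×74/316 = 30.44304
  Student, SciFi: 130×93/316 = 38.25949
  Student, Biography: 130×90/316 = 37.02532
  Staff, Mystery: 99×59/316 = 18.48418
  Staff, Romance: 99×74/316 = 23.18354
  Staff, SciFi: 99×93/316 = 29.13608
  Staff, Biography: 99×90/316 = 28.19620
  Public, Mystery: 87×59/316 = 16.24367
  Public, Romance: 87×74/316 = 20.37342
  Public, SciFi: 87×93/316 = 25.60443
  Public, Biography: 87×90/316 = 24.77848
Contributions (O − E)²/E:
  (38 − 24.27215)²/24.27215 = 7.7642
  (17 − 30.44304)²/30.44304 = 5.9362
  (38 − 38.25949)²/38.25949 = 0.0018
  (37 − 37.02532)²/37.02532 = 0.0000
  (14 − 18.48418)²/18.48418 = 1.0878
  (39 − 23.18354)²/23.18354 = 10.7904
  (27 − 29.13608)²/29.13608 = 0.1566
  (19 − 28.19620)²/28.19620 = 2.9993
  (7 − 16.24367)²/16.24367 = 5.2602
  (18 − 20.37342)²/20.37342 = 0.2765
  (28 − 25.60443)²/25.60443 = 0.2241
  (34 − 24.77848)²/24.77848 = 3.4319
χ² = 7.7642 + 5.9362 + 0.0018 + 0.0000 + 1.0878 + 10.7904 + 0.1566 + 2.9993 + 5.2602 + 0.2765 + 0.2241 + 3.4319 = 37.929

37.929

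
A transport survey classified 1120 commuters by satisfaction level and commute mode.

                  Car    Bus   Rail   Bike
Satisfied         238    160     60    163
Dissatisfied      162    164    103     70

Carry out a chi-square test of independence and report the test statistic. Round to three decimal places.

Row totals: 621, 499. Column totals: 400, 324, 163, 233. Grand total N = 1120.
Expected counts (row total × column total / N):
  Satisfied, Car: 621×400/1120 = 221.7857
  Satisfied, Bus: 621×324/1120 = 179.6464
  Satisfied, Rail: 621×163/1120 = 90.3777
  Satisfied, Bike: 621×233/1120 = 129.1902
  Dissatisfied, Car: 499×400/1120 = 178.2143
  Dissatisfied, Bus: 499×324/1120 = 144.3536
  Dissatisfied, Rail: 499×163/1120 = 72.6223
  Dissatisfied, Bike: 499×233/1120 = 103.8098
Contributions (O − E)²/E:
  (238 − 221.7857)²/221.7857 = 1.1854
  (160 − 179.6464)²/179.6464 = 2.1486
  (60 − 90.3777)²/90.3777 = 10.2105
  (163 − 129.1902)²/129.1902 = 8.8482
  (162 − 178.2143)²/178.2143 = 1.4752
  (164 − 144.3536)²/144.3536 = 2.6739
  (103 − 72.6223)²/72.6223 = 12.7069
  (70 − 103.8098)²/103.8098 = 11.0115
χ² = 1.1854 + 2.1486 + 10.2105 + 8.8482 + 1.4752 + 2.6739 + 12.7069 + 11.0115 = 50.260

50.260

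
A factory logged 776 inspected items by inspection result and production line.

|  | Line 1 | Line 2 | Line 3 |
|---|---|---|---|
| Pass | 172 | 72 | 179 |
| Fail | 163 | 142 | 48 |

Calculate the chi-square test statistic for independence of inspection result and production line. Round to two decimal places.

93.18

Row totals: 423, 353. Column totals: 335, 214, 227. Grand total N = 776.
Expected counts (row total × column total / N):
  Pass, Line 1: 423×335/776 = 182.610
  Pass, Line 2: 423×214/776 = 116.652
  Pass, Line 3: 423×227/776 = 123.738
  Fail, Line 1: 353×335/776 = 152.390
  Fail, Line 2: 353×214/776 = 97.348
  Fail, Line 3: 353×227/776 = 103.262
Contributions (O − E)²/E:
  (172 − 182.610)²/182.610 = 0.6165
  (72 − 116.652)²/116.652 = 17.0919
  (179 − 123.738)²/123.738 = 24.6803
  (163 − 152.390)²/152.390 = 0.7387
  (142 − 97.348)²/97.348 = 20.4812
  (48 − 103.262)²/103.262 = 29.5742
χ² = 0.6165 + 17.0919 + 24.6803 + 0.7387 + 20.4812 + 29.5742 = 93.18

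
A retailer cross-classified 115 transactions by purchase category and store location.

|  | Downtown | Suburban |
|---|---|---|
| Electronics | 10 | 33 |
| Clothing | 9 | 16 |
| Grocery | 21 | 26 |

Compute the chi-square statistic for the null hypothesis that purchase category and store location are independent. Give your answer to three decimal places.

4.565

Row totals: 43, 25, 47. Column totals: 40, 75. Grand total N = 115.
Expected counts (row total × column total / N):
  Electronics, Downtown: 43×40/115 = 14.9565
  Electronics, Suburban: 43×75/115 = 28.0435
  Clothing, Downtown: 25×40/115 = 8.6957
  Clothing, Suburban: 25×75/115 = 16.3043
  Grocery, Downtown: 47×40/115 = 16.3478
  Grocery, Suburban: 47×75/115 = 30.6522
Contributions (O − E)²/E:
  (10 − 14.9565)²/14.9565 = 1.6426
  (33 − 28.0435)²/28.0435 = 0.8760
  (9 − 8.6957)²/8.6957 = 0.0106
  (16 − 16.3043)²/16.3043 = 0.0057
  (21 − 16.3478)²/16.3478 = 1.3239
  (26 − 30.6522)²/30.6522 = 0.7061
χ² = 1.6426 + 0.8760 + 0.0106 + 0.0057 + 1.3239 + 0.7061 = 4.565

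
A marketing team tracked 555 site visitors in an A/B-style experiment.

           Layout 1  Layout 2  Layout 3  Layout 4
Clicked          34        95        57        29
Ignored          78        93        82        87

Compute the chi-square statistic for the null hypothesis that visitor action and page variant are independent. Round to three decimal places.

23.861

Row totals: 215, 340. Column totals: 112, 188, 139, 116. Grand total N = 555.
Expected counts (row total × column total / N):
  Clicked, Layout 1: 215×112/555 = 43.3874
  Clicked, Layout 2: 215×188/555 = 72.8288
  Clicked, Layout 3: 215×139/555 = 53.8468
  Clicked, Layout 4: 215×116/555 = 44.9369
  Ignored, Layout 1: 340×112/555 = 68.6126
  Ignored, Layout 2: 340×188/555 = 115.1712
  Ignored, Layout 3: 340×139/555 = 85.1532
  Ignored, Layout 4: 340×116/555 = 71.0631
Contributions (O − E)²/E:
  (34 − 43.3874)²/43.3874 = 2.0311
  (95 − 72.8288)²/72.8288 = 6.7496
  (57 − 53.8468)²/53.8468 = 0.1846
  (29 − 44.9369)²/44.9369 = 5.6520
  (78 − 68.6126)²/68.6126 = 1.2844
  (93 − 115.1712)²/115.1712 = 4.2681
  (82 − 85.1532)²/85.1532 = 0.1168
  (87 − 71.0631)²/71.0631 = 3.5741
χ² = 2.0311 + 6.7496 + 0.1846 + 5.6520 + 1.2844 + 4.2681 + 0.1168 + 3.5741 = 23.861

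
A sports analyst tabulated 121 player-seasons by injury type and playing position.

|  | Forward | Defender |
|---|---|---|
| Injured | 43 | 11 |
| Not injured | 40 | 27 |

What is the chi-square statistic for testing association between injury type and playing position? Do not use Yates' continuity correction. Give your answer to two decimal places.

5.51

Row totals: 54, 67. Column totals: 83, 38. Grand total N = 121.
Expected counts (row total × column total / N):
  Injured, Forward: 54×83/121 = 37.041
  Injured, Defender: 54×38/121 = 16.959
  Not injured, Forward: 67×83/121 = 45.959
  Not injured, Defender: 67×38/121 = 21.041
Contributions (O − E)²/E:
  (43 − 37.041)²/37.041 = 0.9587
  (11 − 16.959)²/16.959 = 2.0939
  (40 − 45.959)²/45.959 = 0.7726
  (27 − 21.041)²/21.041 = 1.6876
χ² = 0.9587 + 2.0939 + 0.7726 + 1.6876 = 5.51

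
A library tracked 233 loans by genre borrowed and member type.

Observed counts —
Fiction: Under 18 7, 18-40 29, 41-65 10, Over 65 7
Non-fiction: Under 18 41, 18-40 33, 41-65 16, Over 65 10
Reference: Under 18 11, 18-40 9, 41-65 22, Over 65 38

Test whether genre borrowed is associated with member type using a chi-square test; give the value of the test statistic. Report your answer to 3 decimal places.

69.716

Row totals: 53, 100, 80. Column totals: 59, 71, 48, 55. Grand total N = 233.
Expected counts (row total × column total / N):
  Fiction, Under 18: 53×59/233 = 13.42060
  Fiction, 18-40: 53×71/233 = 16.15021
  Fiction, 41-65: 53×48/233 = 10.91845
  Fiction, Over 65: 53×55/233 = 12.51073
  Non-fiction, Under 18: 100×59/233 = 25.32189
  Non-fiction, 18-40: 100×71/233 = 30.47210
  Non-fiction, 41-65: 100×48/233 = 20.60086
  Non-fiction, Over 65: 100×55/233 = 23.60515
  Reference, Under 18: 80×59/233 = 20.25751
  Reference, 18-40: 80×71/233 = 24.37768
  Reference, 41-65: 80×48/233 = 16.48069
  Reference, Over 65: 80×55/233 = 18.88412
Contributions (O − E)²/E:
  (7 − 13.42060)²/13.42060 = 3.0717
  (29 − 16.15021)²/16.15021 = 10.2238
  (10 − 10.91845)²/10.91845 = 0.0773
  (7 − 12.51073)²/12.51073 = 2.4274
  (41 − 25.32189)²/25.32189 = 9.7071
  (33 − 30.47210)²/30.47210 = 0.2097
  (16 − 20.60086)²/20.60086 = 1.0275
  (10 − 23.60515)²/23.60515 = 7.8415
  (11 − 20.25751)²/20.25751 = 4.2306
  (9 − 24.37768)²/24.37768 = 9.7004
  (22 − 16.48069)²/16.48069 = 1.8484
  (38 − 18.88412)²/18.88412 = 19.3505
χ² = 3.0717 + 10.2238 + 0.0773 + 2.4274 + 9.7071 + 0.2097 + 1.0275 + 7.8415 + 4.2306 + 9.7004 + 1.8484 + 19.3505 = 69.716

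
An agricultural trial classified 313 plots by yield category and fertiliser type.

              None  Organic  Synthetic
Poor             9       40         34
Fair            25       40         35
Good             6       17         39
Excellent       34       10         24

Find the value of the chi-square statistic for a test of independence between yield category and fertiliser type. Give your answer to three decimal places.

53.386

Row totals: 83, 100, 62, 68. Column totals: 74, 107, 132. Grand total N = 313.
Expected counts (row total × column total / N):
  Poor, None: 83×74/313 = 19.6230
  Poor, Organic: 83×107/313 = 28.3738
  Poor, Synthetic: 83×132/313 = 35.0032
  Fair, None: 100×74/313 = 23.6422
  Fair, Organic: 100×107/313 = 34.1853
  Fair, Synthetic: 100×132/313 = 42.1725
  Good, None: 62×74/313 = 14.6581
  Good, Organic: 62×107/313 = 21.1949
  Good, Synthetic: 62×132/313 = 26.1470
  Excellent, None: 68×74/313 = 16.0767
  Excellent, Organic: 68×107/313 = 23.2460
  Excellent, Synthetic: 68×132/313 = 28.6773
Contributions (O − E)²/E:
  (9 − 19.6230)²/19.6230 = 5.7508
  (40 − 28.3738)²/28.3738 = 4.7638
  (34 − 35.0032)²/35.0032 = 0.0288
  (25 − 23.6422)²/23.6422 = 0.0780
  (40 − 34.1853)²/34.1853 = 0.9890
  (35 − 42.1725)²/42.1725 = 1.2199
  (6 − 14.6581)²/14.6581 = 5.1141
  (17 − 21.1949)²/21.1949 = 0.8303
  (39 − 26.1470)²/26.1470 = 6.3181
  (34 − 16.0767)²/16.0767 = 19.9820
  (10 − 23.2460)²/23.2460 = 7.5478
  (24 − 28.6773)²/28.6773 = 0.7629
χ² = 5.7508 + 4.7638 + 0.0288 + 0.0780 + 0.9890 + 1.2199 + 5.1141 + 0.8303 + 6.3181 + 19.9820 + 7.5478 + 0.7629 = 53.386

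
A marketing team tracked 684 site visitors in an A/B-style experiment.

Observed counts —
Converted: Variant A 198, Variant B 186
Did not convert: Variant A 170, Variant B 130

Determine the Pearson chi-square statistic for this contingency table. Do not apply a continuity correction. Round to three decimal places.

Row totals: 384, 300. Column totals: 368, 316. Grand total N = 684.
Expected counts (row total × column total / N):
  Converted, Variant A: 384×368/684 = 206.5965
  Converted, Variant B: 384×316/684 = 177.4035
  Did not convert, Variant A: 300×368/684 = 161.4035
  Did not convert, Variant B: 300×316/684 = 138.5965
Contributions (O − E)²/E:
  (198 − 206.5965)²/206.5965 = 0.3577
  (186 − 177.4035)²/177.4035 = 0.4166
  (170 − 161.4035)²/161.4035 = 0.4579
  (130 − 138.5965)²/138.5965 = 0.5332
χ² = 0.3577 + 0.4166 + 0.4579 + 0.5332 = 1.765

1.765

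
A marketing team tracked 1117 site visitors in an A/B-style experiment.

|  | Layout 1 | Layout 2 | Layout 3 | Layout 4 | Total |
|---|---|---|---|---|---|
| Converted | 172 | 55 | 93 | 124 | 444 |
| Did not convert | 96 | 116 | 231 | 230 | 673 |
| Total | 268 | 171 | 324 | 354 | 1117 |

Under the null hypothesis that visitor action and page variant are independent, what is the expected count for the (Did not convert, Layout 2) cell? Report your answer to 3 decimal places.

Row total (Did not convert) = 673; column total (Layout 2) = 171; grand total N = 1117.
Expected count = (row total × column total) / N = 673 × 171 / 1117 = 103.029.

103.029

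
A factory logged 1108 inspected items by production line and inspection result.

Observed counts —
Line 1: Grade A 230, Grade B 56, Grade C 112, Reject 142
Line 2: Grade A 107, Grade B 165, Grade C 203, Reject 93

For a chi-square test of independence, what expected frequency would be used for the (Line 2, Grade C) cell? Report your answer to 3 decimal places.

161.480

Row total (Line 2) = 568; column total (Grade C) = 315; grand total N = 1108.
Expected count = (row total × column total) / N = 568 × 315 / 1108 = 161.480.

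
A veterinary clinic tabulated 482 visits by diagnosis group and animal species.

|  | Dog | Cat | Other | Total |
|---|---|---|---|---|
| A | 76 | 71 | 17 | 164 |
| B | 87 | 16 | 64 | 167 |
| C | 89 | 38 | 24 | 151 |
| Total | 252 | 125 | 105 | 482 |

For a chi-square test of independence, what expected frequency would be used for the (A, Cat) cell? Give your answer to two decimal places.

42.53

Row total (A) = 164; column total (Cat) = 125; grand total N = 482.
Expected count = (row total × column total) / N = 164 × 125 / 482 = 42.53.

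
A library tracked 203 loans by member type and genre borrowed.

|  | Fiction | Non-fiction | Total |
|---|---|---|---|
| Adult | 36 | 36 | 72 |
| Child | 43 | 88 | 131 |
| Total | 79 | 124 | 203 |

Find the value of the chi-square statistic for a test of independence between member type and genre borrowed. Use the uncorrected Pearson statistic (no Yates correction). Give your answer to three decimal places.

Grand total N = 203.
Expected counts (row total × column total / N):
  Adult, Fiction: 72×79/203 = 28.0197
  Adult, Non-fiction: 72×124/203 = 43.9803
  Child, Fiction: 131×79/203 = 50.9803
  Child, Non-fiction: 131×124/203 = 80.0197
Contributions (O − E)²/E:
  (36 − 28.0197)²/28.0197 = 2.2729
  (36 − 43.9803)²/43.9803 = 1.4480
  (43 − 50.9803)²/50.9803 = 1.2492
  (88 − 80.0197)²/80.0197 = 0.7959
χ² = 2.2729 + 1.4480 + 1.2492 + 0.7959 = 5.766

5.766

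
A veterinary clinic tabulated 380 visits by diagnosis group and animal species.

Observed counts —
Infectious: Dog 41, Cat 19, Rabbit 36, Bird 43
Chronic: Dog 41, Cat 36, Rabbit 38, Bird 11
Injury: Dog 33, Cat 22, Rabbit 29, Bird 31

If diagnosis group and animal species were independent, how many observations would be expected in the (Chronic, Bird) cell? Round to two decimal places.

28.18

Row total (Chronic) = 126; column total (Bird) = 85; grand total N = 380.
Expected count = (row total × column total) / N = 126 × 85 / 380 = 28.18.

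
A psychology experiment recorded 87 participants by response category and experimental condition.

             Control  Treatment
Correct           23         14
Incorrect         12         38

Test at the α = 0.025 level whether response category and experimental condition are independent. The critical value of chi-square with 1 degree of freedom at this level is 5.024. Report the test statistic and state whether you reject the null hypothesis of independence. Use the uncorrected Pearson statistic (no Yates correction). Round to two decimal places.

Row totals: 37, 50. Column totals: 35, 52. Grand total N = 87.
Expected counts (row total × column total / N):
  Correct, Control: 37×35/87 = 14.885
  Correct, Treatment: 37×52/87 = 22.115
  Incorrect, Control: 50×35/87 = 20.115
  Incorrect, Treatment: 50×52/87 = 29.885
Contributions (O − E)²/E:
  (23 − 14.885)²/14.885 = 4.4241
  (14 − 22.115)²/22.115 = 2.9778
  (12 − 20.115)²/20.115 = 3.2738
  (38 − 29.885)²/29.885 = 2.2036
χ² = 4.4241 + 2.9778 + 3.2738 + 2.2036 = 12.88
df = (2−1)(2−1) = 1. Since 12.88 > 5.024, reject the null hypothesis of independence at α = 0.025.

12.88; reject H₀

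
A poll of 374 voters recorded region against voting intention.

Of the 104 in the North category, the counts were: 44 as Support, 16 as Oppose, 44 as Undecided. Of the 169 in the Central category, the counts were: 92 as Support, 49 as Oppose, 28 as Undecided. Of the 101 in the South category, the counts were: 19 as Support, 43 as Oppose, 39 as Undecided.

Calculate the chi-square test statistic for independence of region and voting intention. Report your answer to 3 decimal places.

50.599

Row totals: 104, 169, 101. Column totals: 155, 108, 111. Grand total N = 374.
Expected counts (row total × column total / N):
  North, Support: 104×155/374 = 43.1016
  North, Oppose: 104×108/374 = 30.0321
  North, Undecided: 104×111/374 = 30.8663
  Central, Support: 169×155/374 = 70.0401
  Central, Oppose: 169×108/374 = 48.8021
  Central, Undecided: 169×111/374 = 50.1578
  South, Support: 101×155/374 = 41.8583
  South, Oppose: 101×108/374 = 29.1658
  South, Undecided: 101×111/374 = 29.9759
Contributions (O − E)²/E:
  (44 − 43.1016)²/43.1016 = 0.0187
  (16 − 30.0321)²/30.0321 = 6.5563
  (44 − 30.8663)²/30.8663 = 5.5884
  (92 − 70.0401)²/70.0401 = 6.8852
  (49 − 48.8021)²/48.8021 = 0.0008
  (28 − 50.1578)²/50.1578 = 9.7885
  (19 − 41.8583)²/41.8583 = 12.4826
  (43 − 29.1658)²/29.1658 = 6.5620
  (39 − 29.9759)²/29.9759 = 2.7167
χ² = 0.0187 + 6.5563 + 5.5884 + 6.8852 + 0.0008 + 9.7885 + 12.4826 + 6.5620 + 2.7167 = 50.599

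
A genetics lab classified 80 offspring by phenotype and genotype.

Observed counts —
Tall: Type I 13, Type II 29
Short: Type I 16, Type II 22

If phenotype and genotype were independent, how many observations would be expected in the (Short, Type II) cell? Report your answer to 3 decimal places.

Row total (Short) = 38; column total (Type II) = 51; grand total N = 80.
Expected count = (row total × column total) / N = 38 × 51 / 80 = 24.225.

24.225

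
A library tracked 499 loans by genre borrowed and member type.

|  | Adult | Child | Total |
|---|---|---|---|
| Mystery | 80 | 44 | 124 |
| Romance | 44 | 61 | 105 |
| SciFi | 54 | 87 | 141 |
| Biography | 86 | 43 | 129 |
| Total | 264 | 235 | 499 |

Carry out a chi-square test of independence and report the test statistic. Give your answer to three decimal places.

Grand total N = 499.
Expected counts (row total × column total / N):
  Mystery, Adult: 124×264/499 = 65.6032
  Mystery, Child: 124×235/499 = 58.3968
  Romance, Adult: 105×264/499 = 55.5511
  Romance, Child: 105×235/499 = 49.4489
  SciFi, Adult: 141×264/499 = 74.5972
  SciFi, Child: 141×235/499 = 66.4028
  Biography, Adult: 129×264/499 = 68.2485
  Biography, Child: 129×235/499 = 60.7515
Contributions (O − E)²/E:
  (80 − 65.6032)²/65.6032 = 3.1594
  (44 − 58.3968)²/58.3968 = 3.5493
  (44 − 55.5511)²/55.5511 = 2.4019
  (61 − 49.4489)²/49.4489 = 2.6983
  (54 − 74.5972)²/74.5972 = 5.6871
  (87 − 66.4028)²/66.4028 = 6.3890
  (86 − 68.2485)²/68.2485 = 4.6172
  (43 − 60.7515)²/60.7515 = 5.1870
χ² = 3.1594 + 3.5493 + 2.4019 + 2.6983 + 5.6871 + 6.3890 + 4.6172 + 5.1870 = 33.689

33.689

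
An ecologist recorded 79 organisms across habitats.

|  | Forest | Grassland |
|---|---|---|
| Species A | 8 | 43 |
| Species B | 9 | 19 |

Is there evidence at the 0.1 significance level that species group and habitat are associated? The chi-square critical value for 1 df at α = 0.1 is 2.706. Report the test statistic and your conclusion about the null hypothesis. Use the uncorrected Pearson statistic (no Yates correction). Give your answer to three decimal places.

2.899; reject H₀

Row totals: 51, 28. Column totals: 17, 62. Grand total N = 79.
Expected counts (row total × column total / N):
  Species A, Forest: 51×17/79 = 10.9747
  Species A, Grassland: 51×62/79 = 40.0253
  Species B, Forest: 28×17/79 = 6.0253
  Species B, Grassland: 28×62/79 = 21.9747
Contributions (O − E)²/E:
  (8 − 10.9747)²/10.9747 = 0.8063
  (43 − 40.0253)²/40.0253 = 0.2211
  (9 − 6.0253)²/6.0253 = 1.4686
  (19 − 21.9747)²/21.9747 = 0.4027
χ² = 0.8063 + 0.2211 + 1.4686 + 0.4027 = 2.899
df = (2−1)(2−1) = 1. Since 2.899 > 2.706, reject the null hypothesis of independence at α = 0.1.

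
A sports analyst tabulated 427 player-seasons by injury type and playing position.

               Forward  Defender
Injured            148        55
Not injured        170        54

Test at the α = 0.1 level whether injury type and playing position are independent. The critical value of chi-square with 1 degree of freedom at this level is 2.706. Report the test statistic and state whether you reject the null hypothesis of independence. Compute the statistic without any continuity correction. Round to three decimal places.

0.500; fail to reject H₀

Row totals: 203, 224. Column totals: 318, 109. Grand total N = 427.
Expected counts (row total × column total / N):
  Injured, Forward: 203×318/427 = 151.1803
  Injured, Defender: 203×109/427 = 51.8197
  Not injured, Forward: 224×318/427 = 166.8197
  Not injured, Defender: 224×109/427 = 57.1803
Contributions (O − E)²/E:
  (148 − 151.1803)²/151.1803 = 0.0669
  (55 − 51.8197)²/51.8197 = 0.1952
  (170 − 166.8197)²/166.8197 = 0.0606
  (54 − 57.1803)²/57.1803 = 0.1769
χ² = 0.0669 + 0.1952 + 0.0606 + 0.1769 = 0.500
df = (2−1)(2−1) = 1. Since 0.500 < 2.706, fail to reject the null hypothesis of independence at α = 0.1.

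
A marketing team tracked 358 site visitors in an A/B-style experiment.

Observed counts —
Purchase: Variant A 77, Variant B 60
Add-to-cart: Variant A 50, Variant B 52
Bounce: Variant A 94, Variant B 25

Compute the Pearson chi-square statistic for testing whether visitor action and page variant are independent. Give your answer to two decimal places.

Row totals: 137, 102, 119. Column totals: 221, 137. Grand total N = 358.
Expected counts (row total × column total / N):
  Purchase, Variant A: 137×221/358 = 84.5726
  Purchase, Variant B: 137×137/358 = 52.4274
  Add-to-cart, Variant A: 102×221/358 = 62.9665
  Add-to-cart, Variant B: 102×137/358 = 39.0335
  Bounce, Variant A: 119×221/358 = 73.4609
  Bounce, Variant B: 119×137/358 = 45.5391
Contributions (O − E)²/E:
  (77 − 84.5726)²/84.5726 = 0.6780
  (60 − 52.4274)²/52.4274 = 1.0938
  (50 − 62.9665)²/62.9665 = 2.6702
  (52 − 39.0335)²/39.0335 = 4.3073
  (94 − 73.4609)²/73.4609 = 5.7426
  (25 − 45.5391)²/45.5391 = 9.2636
χ² = 0.6780 + 1.0938 + 2.6702 + 4.3073 + 5.7426 + 9.2636 = 23.76

23.76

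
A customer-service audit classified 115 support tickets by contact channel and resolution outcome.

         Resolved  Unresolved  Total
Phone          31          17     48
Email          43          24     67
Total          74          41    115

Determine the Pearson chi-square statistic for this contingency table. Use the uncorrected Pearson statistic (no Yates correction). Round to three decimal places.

Grand total N = 115.
Expected counts (row total × column total / N):
  Phone, Resolved: 48×74/115 = 30.8870
  Phone, Unresolved: 48×41/115 = 17.1130
  Email, Resolved: 67×74/115 = 43.1130
  Email, Unresolved: 67×41/115 = 23.8870
Contributions (O − E)²/E:
  (31 − 30.8870)²/30.8870 = 0.0004
  (17 − 17.1130)²/17.1130 = 0.0007
  (43 − 43.1130)²/43.1130 = 0.0003
  (24 − 23.8870)²/23.8870 = 0.0005
χ² = 0.0004 + 0.0007 + 0.0003 + 0.0005 = 0.002

0.002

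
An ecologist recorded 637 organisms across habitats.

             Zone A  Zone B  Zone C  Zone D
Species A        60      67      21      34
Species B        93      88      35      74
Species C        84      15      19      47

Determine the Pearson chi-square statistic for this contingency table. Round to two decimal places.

Row totals: 182, 290, 165. Column totals: 237, 170, 75, 155. Grand total N = 637.
Expected counts (row total × column total / N):
  Species A, Zone A: 182×237/637 = 67.714
  Species A, Zone B: 182×170/637 = 48.571
  Species A, Zone C: 182×75/637 = 21.429
  Species A, Zone D: 182×155/637 = 44.286
  Species B, Zone A: 290×237/637 = 107.896
  Species B, Zone B: 290×170/637 = 77.394
  Species B, Zone C: 290×75/637 = 34.144
  Species B, Zone D: 290×155/637 = 70.565
  Species C, Zone A: 165×237/637 = 61.389
  Species C, Zone B: 165×170/637 = 44.035
  Species C, Zone C: 165×75/637 = 19.427
  Species C, Zone D: 165×155/637 = 40.149
Contributions (O − E)²/E:
  (60 − 67.714)²/67.714 = 0.8788
  (67 − 48.571)²/48.571 = 6.9924
  (21 − 21.429)²/21.429 = 0.0086
  (34 − 44.286)²/44.286 = 2.3891
  (93 − 107.896)²/107.896 = 2.0565
  (88 − 77.394)²/77.394 = 1.4534
  (35 − 34.144)²/34.144 = 0.0215
  (74 − 70.565)²/70.565 = 0.1672
  (84 − 61.389)²/61.389 = 8.3282
  (15 − 44.035)²/44.035 = 19.1446
  (19 − 19.427)²/19.427 = 0.0094
  (47 − 40.149)²/40.149 = 1.1691
χ² = 0.8788 + 6.9924 + 0.0086 + 2.3891 + 2.0565 + 1.4534 + 0.0215 + 0.1672 + 8.3282 + 19.1446 + 0.0094 + 1.1691 = 42.62

42.62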